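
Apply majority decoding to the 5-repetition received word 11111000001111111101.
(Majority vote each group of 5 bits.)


Groups: 11111, 00000, 11111, 11101
Majority votes: 1011

1011


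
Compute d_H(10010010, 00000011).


XOR: 10010001
Count of 1s: 3

3


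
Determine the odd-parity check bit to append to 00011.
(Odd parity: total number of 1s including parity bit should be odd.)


Number of 1s in data: 2
Parity bit: 1

1


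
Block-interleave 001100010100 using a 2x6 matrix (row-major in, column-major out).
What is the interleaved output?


Matrix:
  001100
  010100
Read columns: 000110110000

000110110000


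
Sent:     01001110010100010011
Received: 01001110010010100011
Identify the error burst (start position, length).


XOR: 00000000000110110000

Burst at position 11, length 5


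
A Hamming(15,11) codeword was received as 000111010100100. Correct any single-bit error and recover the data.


Syndrome = 8: error at position 8

Data: 01100100100 (corrected bit 8)


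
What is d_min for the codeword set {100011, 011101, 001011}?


Comparing all pairs, minimum distance: 2
Can detect 1 errors, correct 0 errors

2


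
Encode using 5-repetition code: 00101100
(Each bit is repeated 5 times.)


Each bit -> 5 copies

0000000000111110000011111111110000000000


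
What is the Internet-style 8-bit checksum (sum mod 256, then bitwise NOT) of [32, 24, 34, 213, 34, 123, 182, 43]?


Sum = 685 mod 256 = 173
Complement = 82

82


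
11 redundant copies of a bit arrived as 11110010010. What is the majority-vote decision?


Ones: 6 out of 11
Threshold: 6

1 (6/11 voted 1)


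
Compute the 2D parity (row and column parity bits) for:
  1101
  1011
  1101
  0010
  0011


Row parities: 11110
Column parities: 1010

Row P: 11110, Col P: 1010, Corner: 0


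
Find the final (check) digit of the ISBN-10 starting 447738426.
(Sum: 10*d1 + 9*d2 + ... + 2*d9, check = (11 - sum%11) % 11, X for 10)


Weighted sum: 273
273 mod 11 = 9

Check digit: 2


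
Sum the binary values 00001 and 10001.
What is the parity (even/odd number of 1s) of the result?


00001 = 1
10001 = 17
Sum = 18 = 10010
1s count = 2

even parity (2 ones in 10010)


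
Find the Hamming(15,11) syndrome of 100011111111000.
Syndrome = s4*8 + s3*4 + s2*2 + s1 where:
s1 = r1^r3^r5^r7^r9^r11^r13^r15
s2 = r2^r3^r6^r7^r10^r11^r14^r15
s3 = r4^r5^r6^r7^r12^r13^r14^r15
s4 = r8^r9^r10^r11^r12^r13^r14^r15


s1=1, s2=0, s3=0, s4=1

Syndrome = 9 (error at position 9)


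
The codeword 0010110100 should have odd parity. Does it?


Number of 1s: 4

No, parity error (4 ones)


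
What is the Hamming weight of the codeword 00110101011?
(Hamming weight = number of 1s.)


Counting 1s in 00110101011

6


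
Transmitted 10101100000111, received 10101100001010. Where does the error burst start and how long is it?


XOR: 00000000001101

Burst at position 10, length 4


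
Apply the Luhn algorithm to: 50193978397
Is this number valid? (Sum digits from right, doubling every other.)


Luhn sum = 60
60 mod 10 = 0

Valid (Luhn sum mod 10 = 0)


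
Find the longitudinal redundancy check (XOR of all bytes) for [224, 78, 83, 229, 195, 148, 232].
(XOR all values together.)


XOR chain: 224 ^ 78 ^ 83 ^ 229 ^ 195 ^ 148 ^ 232 = 167

167


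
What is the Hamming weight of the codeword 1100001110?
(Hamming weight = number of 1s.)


Counting 1s in 1100001110

5


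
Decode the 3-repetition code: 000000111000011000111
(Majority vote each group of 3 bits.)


Groups: 000, 000, 111, 000, 011, 000, 111
Majority votes: 0010101

0010101


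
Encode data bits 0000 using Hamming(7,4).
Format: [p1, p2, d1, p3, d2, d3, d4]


Parity bits: p1=0, p2=0, p3=0

0000000


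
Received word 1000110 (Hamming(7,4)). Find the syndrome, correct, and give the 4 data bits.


Syndrome = 2: error at position 2

Data: 0110 (corrected bit 2)


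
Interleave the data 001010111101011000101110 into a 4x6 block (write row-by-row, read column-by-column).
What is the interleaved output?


Matrix:
  001010
  111101
  011000
  101110
Read columns: 010101101111010110010100

010101101111010110010100


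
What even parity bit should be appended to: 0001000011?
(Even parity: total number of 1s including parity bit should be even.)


Number of 1s in data: 3
Parity bit: 1

1


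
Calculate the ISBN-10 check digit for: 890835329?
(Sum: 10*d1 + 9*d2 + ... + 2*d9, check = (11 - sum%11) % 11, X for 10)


Weighted sum: 296
296 mod 11 = 10

Check digit: 1


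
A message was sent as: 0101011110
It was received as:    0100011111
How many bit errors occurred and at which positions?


XOR: 0001000001

2 error(s) at position(s): 3, 9


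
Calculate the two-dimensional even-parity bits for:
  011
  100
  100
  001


Row parities: 0111
Column parities: 010

Row P: 0111, Col P: 010, Corner: 1


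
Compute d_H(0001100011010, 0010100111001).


XOR: 0011000100011
Count of 1s: 5

5


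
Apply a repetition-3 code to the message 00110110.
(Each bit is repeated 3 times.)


Each bit -> 3 copies

000000111111000111111000


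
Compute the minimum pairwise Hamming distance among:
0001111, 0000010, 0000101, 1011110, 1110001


Comparing all pairs, minimum distance: 2
Can detect 1 errors, correct 0 errors

2


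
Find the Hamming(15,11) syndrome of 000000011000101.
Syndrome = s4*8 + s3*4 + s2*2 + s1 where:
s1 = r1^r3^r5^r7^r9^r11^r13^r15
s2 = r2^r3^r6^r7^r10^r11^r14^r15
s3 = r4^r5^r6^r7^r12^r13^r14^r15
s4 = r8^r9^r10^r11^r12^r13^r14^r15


s1=1, s2=1, s3=0, s4=0

Syndrome = 3 (error at position 3)


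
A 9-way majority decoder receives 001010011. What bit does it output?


Ones: 4 out of 9
Threshold: 5

0 (4/9 voted 1)


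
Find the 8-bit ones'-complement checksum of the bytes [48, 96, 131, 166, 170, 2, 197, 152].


Sum = 962 mod 256 = 194
Complement = 61

61


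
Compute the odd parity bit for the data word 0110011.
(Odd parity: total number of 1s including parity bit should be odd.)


Number of 1s in data: 4
Parity bit: 1

1


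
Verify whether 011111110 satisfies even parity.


Number of 1s: 7

No, parity error (7 ones)


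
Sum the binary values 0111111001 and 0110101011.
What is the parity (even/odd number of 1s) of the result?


0111111001 = 505
0110101011 = 427
Sum = 932 = 1110100100
1s count = 5

odd parity (5 ones in 1110100100)


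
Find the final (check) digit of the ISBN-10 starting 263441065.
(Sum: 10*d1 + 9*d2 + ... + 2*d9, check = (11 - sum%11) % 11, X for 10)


Weighted sum: 183
183 mod 11 = 7

Check digit: 4


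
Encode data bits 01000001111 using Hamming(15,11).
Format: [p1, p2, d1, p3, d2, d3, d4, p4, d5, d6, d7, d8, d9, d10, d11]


Parity bits: p1=1, p2=0, p3=1, p4=0

100110000001111


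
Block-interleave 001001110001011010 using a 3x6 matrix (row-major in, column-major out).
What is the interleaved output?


Matrix:
  001001
  110001
  011010
Read columns: 010011101000001110

010011101000001110


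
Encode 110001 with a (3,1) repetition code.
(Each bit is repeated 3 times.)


Each bit -> 3 copies

111111000000000111


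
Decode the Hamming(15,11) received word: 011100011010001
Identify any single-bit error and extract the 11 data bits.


Syndrome = 0: no error detected

Data: 10001010001 (no errors)


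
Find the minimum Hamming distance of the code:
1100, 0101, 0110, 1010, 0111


Comparing all pairs, minimum distance: 1
Can detect 0 errors, correct 0 errors

1


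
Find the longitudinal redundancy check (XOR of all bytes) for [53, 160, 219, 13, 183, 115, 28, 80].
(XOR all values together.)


XOR chain: 53 ^ 160 ^ 219 ^ 13 ^ 183 ^ 115 ^ 28 ^ 80 = 203

203


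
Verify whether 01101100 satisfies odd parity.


Number of 1s: 4

No, parity error (4 ones)


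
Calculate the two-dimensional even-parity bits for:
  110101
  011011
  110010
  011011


Row parities: 0010
Column parities: 000111

Row P: 0010, Col P: 000111, Corner: 1


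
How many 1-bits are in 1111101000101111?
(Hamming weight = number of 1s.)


Counting 1s in 1111101000101111

11


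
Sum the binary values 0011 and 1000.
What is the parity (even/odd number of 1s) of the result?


0011 = 3
1000 = 8
Sum = 11 = 1011
1s count = 3

odd parity (3 ones in 1011)


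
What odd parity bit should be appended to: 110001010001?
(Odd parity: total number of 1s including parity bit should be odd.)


Number of 1s in data: 5
Parity bit: 0

0


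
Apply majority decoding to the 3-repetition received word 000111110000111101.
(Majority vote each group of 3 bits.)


Groups: 000, 111, 110, 000, 111, 101
Majority votes: 011011

011011


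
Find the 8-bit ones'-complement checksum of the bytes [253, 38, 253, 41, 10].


Sum = 595 mod 256 = 83
Complement = 172

172


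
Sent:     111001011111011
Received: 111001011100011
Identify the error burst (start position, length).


XOR: 000000000011000

Burst at position 10, length 2


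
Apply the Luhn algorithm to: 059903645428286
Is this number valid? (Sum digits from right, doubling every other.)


Luhn sum = 76
76 mod 10 = 6

Invalid (Luhn sum mod 10 = 6)


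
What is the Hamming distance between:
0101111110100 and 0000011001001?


XOR: 0101100111101
Count of 1s: 8

8


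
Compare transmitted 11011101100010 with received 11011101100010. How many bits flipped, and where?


XOR: 00000000000000

0 errors (received matches sent)


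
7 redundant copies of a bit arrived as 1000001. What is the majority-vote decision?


Ones: 2 out of 7
Threshold: 4

0 (2/7 voted 1)


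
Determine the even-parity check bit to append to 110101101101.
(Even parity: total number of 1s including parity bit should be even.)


Number of 1s in data: 8
Parity bit: 0

0


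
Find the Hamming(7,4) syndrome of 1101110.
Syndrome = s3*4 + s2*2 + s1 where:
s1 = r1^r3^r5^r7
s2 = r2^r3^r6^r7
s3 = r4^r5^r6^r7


s1=0, s2=0, s3=1

Syndrome = 4 (error at position 4)


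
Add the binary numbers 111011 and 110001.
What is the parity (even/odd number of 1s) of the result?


111011 = 59
110001 = 49
Sum = 108 = 1101100
1s count = 4

even parity (4 ones in 1101100)


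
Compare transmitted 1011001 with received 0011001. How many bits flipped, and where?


XOR: 1000000

1 error(s) at position(s): 0


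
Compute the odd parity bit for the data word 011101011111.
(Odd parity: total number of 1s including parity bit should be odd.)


Number of 1s in data: 9
Parity bit: 0

0


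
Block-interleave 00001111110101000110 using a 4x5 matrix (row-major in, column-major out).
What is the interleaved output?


Matrix:
  00001
  11111
  01010
  00110
Read columns: 01000110010101111100

01000110010101111100


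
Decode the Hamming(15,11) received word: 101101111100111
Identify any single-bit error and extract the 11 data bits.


Syndrome = 0: no error detected

Data: 10111100111 (no errors)


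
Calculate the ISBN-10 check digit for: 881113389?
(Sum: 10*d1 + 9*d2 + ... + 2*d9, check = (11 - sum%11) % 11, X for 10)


Weighted sum: 242
242 mod 11 = 0

Check digit: 0


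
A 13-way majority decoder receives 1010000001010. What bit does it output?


Ones: 4 out of 13
Threshold: 7

0 (4/13 voted 1)


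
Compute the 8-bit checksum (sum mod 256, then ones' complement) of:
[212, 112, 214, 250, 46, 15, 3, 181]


Sum = 1033 mod 256 = 9
Complement = 246

246


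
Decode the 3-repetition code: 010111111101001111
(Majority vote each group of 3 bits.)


Groups: 010, 111, 111, 101, 001, 111
Majority votes: 011101

011101


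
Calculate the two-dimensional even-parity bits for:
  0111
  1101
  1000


Row parities: 111
Column parities: 0010

Row P: 111, Col P: 0010, Corner: 1


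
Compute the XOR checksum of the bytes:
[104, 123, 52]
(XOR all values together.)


XOR chain: 104 ^ 123 ^ 52 = 39

39


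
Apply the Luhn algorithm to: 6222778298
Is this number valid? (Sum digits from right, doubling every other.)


Luhn sum = 49
49 mod 10 = 9

Invalid (Luhn sum mod 10 = 9)


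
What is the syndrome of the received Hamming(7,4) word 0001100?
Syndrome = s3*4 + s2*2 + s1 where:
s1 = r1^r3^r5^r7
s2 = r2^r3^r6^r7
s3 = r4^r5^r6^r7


s1=1, s2=0, s3=0

Syndrome = 1 (error at position 1)


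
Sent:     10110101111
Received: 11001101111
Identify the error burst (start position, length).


XOR: 01111000000

Burst at position 1, length 4


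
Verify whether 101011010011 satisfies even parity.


Number of 1s: 7

No, parity error (7 ones)


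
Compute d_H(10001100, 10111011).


XOR: 00110111
Count of 1s: 5

5


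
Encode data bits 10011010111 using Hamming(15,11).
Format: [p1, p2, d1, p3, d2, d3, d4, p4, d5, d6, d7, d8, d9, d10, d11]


Parity bits: p1=0, p2=1, p3=0, p4=1

011000111010111


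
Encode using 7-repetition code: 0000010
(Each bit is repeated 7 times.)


Each bit -> 7 copies

0000000000000000000000000000000000011111110000000


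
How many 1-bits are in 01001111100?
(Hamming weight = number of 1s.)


Counting 1s in 01001111100

6


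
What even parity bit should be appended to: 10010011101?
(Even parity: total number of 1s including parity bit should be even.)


Number of 1s in data: 6
Parity bit: 0

0


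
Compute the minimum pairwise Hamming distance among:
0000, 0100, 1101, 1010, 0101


Comparing all pairs, minimum distance: 1
Can detect 0 errors, correct 0 errors

1


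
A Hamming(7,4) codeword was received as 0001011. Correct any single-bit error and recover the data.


Syndrome = 5: error at position 5

Data: 0111 (corrected bit 5)


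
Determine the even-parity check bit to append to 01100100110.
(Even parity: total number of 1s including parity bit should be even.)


Number of 1s in data: 5
Parity bit: 1

1


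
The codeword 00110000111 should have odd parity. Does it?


Number of 1s: 5

Yes, parity is correct (5 ones)


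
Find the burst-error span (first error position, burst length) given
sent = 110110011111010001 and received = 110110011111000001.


XOR: 000000000000010000

Burst at position 13, length 1


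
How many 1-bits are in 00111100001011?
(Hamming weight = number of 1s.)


Counting 1s in 00111100001011

7


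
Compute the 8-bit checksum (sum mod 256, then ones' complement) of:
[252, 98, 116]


Sum = 466 mod 256 = 210
Complement = 45

45


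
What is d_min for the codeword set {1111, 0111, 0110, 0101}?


Comparing all pairs, minimum distance: 1
Can detect 0 errors, correct 0 errors

1


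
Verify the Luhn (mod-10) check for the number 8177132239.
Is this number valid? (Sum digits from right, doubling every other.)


Luhn sum = 46
46 mod 10 = 6

Invalid (Luhn sum mod 10 = 6)


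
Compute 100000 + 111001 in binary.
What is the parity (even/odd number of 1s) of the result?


100000 = 32
111001 = 57
Sum = 89 = 1011001
1s count = 4

even parity (4 ones in 1011001)


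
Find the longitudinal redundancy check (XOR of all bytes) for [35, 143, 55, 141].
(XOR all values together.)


XOR chain: 35 ^ 143 ^ 55 ^ 141 = 22

22


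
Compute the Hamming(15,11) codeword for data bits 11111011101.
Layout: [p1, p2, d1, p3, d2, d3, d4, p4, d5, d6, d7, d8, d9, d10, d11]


Parity bits: p1=1, p2=1, p3=0, p4=1

111011111011101


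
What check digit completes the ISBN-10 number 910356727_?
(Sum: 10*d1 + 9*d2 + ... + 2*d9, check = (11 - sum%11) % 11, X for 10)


Weighted sum: 228
228 mod 11 = 8

Check digit: 3


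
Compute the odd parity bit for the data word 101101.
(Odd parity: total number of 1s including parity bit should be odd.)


Number of 1s in data: 4
Parity bit: 1

1


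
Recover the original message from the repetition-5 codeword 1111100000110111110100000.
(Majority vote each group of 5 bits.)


Groups: 11111, 00000, 11011, 11101, 00000
Majority votes: 10110

10110


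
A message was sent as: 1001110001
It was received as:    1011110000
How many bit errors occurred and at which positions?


XOR: 0010000001

2 error(s) at position(s): 2, 9


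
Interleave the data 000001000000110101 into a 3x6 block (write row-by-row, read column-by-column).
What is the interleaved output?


Matrix:
  000001
  000000
  110101
Read columns: 001001000001000101

001001000001000101


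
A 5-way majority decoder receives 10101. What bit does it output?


Ones: 3 out of 5
Threshold: 3

1 (3/5 voted 1)


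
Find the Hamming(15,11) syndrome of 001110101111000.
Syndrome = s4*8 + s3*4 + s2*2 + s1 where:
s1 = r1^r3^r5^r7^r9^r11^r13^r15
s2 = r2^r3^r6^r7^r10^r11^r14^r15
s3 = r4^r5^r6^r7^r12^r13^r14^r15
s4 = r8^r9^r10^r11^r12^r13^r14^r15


s1=1, s2=0, s3=0, s4=0

Syndrome = 1 (error at position 1)


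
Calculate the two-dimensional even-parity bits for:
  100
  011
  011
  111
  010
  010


Row parities: 100111
Column parities: 011

Row P: 100111, Col P: 011, Corner: 0


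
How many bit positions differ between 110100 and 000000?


XOR: 110100
Count of 1s: 3

3


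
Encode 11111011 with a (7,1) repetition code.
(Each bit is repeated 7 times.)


Each bit -> 7 copies

11111111111111111111111111111111111000000011111111111111


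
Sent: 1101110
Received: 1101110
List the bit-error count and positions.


XOR: 0000000

0 errors (received matches sent)


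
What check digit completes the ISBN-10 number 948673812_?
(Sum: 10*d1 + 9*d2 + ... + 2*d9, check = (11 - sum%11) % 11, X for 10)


Weighted sum: 328
328 mod 11 = 9

Check digit: 2


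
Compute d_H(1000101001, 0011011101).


XOR: 1011110100
Count of 1s: 6

6


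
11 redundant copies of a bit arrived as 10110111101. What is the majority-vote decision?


Ones: 8 out of 11
Threshold: 6

1 (8/11 voted 1)


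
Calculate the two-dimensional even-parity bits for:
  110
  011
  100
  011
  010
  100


Row parities: 001011
Column parities: 100

Row P: 001011, Col P: 100, Corner: 1


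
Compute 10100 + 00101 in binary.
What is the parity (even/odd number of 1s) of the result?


10100 = 20
00101 = 5
Sum = 25 = 11001
1s count = 3

odd parity (3 ones in 11001)


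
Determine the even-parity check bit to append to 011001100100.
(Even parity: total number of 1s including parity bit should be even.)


Number of 1s in data: 5
Parity bit: 1

1


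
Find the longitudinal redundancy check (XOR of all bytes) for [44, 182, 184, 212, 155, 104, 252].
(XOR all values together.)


XOR chain: 44 ^ 182 ^ 184 ^ 212 ^ 155 ^ 104 ^ 252 = 249

249


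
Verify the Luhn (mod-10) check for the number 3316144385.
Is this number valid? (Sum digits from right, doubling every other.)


Luhn sum = 46
46 mod 10 = 6

Invalid (Luhn sum mod 10 = 6)


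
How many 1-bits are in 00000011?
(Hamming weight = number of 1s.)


Counting 1s in 00000011

2


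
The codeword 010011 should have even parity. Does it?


Number of 1s: 3

No, parity error (3 ones)


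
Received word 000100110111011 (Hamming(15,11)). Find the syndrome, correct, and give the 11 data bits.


Syndrome = 7: error at position 7

Data: 00000111011 (corrected bit 7)


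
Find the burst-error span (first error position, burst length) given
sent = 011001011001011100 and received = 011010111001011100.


XOR: 000011100000000000

Burst at position 4, length 3


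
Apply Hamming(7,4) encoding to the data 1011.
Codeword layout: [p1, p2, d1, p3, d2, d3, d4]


Parity bits: p1=0, p2=1, p3=0

0110011


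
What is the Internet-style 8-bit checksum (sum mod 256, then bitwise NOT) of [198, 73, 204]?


Sum = 475 mod 256 = 219
Complement = 36

36


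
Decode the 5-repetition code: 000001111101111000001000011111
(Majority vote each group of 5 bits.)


Groups: 00000, 11111, 01111, 00000, 10000, 11111
Majority votes: 011001

011001


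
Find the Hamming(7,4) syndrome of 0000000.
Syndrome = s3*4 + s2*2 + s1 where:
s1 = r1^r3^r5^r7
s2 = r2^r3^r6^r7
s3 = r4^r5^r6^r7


s1=0, s2=0, s3=0

Syndrome = 0 (no error)


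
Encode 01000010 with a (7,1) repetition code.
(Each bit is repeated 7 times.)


Each bit -> 7 copies

00000001111111000000000000000000000000000011111110000000


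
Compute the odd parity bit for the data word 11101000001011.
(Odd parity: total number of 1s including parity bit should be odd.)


Number of 1s in data: 7
Parity bit: 0

0


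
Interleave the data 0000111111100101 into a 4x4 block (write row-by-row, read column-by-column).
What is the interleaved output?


Matrix:
  0000
  1111
  1110
  0101
Read columns: 0110011101100101

0110011101100101


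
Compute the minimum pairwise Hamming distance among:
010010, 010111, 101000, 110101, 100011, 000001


Comparing all pairs, minimum distance: 2
Can detect 1 errors, correct 0 errors

2


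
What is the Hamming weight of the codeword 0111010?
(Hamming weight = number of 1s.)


Counting 1s in 0111010

4


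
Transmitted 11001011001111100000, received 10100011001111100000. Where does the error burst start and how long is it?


XOR: 01101000000000000000

Burst at position 1, length 4


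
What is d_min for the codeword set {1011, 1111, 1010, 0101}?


Comparing all pairs, minimum distance: 1
Can detect 0 errors, correct 0 errors

1


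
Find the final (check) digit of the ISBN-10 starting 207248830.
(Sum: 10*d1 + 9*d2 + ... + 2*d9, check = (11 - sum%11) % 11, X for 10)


Weighted sum: 195
195 mod 11 = 8

Check digit: 3


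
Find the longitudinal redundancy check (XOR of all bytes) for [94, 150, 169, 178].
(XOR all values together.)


XOR chain: 94 ^ 150 ^ 169 ^ 178 = 211

211


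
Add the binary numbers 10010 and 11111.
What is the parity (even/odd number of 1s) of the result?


10010 = 18
11111 = 31
Sum = 49 = 110001
1s count = 3

odd parity (3 ones in 110001)


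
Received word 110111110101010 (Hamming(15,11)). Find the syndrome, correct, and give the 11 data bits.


Syndrome = 3: error at position 3

Data: 11110101010 (corrected bit 3)


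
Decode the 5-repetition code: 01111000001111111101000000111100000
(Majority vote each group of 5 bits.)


Groups: 01111, 00000, 11111, 11101, 00000, 01111, 00000
Majority votes: 1011010

1011010


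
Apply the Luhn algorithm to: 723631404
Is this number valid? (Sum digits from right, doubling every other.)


Luhn sum = 30
30 mod 10 = 0

Valid (Luhn sum mod 10 = 0)


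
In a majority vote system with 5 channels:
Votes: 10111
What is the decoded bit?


Ones: 4 out of 5
Threshold: 3

1 (4/5 voted 1)


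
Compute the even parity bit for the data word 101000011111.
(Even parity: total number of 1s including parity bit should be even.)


Number of 1s in data: 7
Parity bit: 1

1


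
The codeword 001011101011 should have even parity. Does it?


Number of 1s: 7

No, parity error (7 ones)


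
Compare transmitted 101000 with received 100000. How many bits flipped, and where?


XOR: 001000

1 error(s) at position(s): 2


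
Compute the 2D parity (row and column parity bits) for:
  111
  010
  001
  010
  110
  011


Row parities: 111100
Column parities: 011

Row P: 111100, Col P: 011, Corner: 0


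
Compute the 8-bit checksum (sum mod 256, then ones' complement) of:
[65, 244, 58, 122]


Sum = 489 mod 256 = 233
Complement = 22

22


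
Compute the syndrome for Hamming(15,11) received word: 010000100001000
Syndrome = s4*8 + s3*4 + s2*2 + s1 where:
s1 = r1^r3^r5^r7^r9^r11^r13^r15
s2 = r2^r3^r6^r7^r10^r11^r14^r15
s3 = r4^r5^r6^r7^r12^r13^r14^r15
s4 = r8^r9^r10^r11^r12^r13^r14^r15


s1=1, s2=0, s3=0, s4=1

Syndrome = 9 (error at position 9)


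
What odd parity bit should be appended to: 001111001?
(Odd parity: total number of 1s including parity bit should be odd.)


Number of 1s in data: 5
Parity bit: 0

0


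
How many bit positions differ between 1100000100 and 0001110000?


XOR: 1101110100
Count of 1s: 6

6


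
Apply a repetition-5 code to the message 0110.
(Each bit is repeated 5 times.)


Each bit -> 5 copies

00000111111111100000


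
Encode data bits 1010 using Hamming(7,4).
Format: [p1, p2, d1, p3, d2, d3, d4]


Parity bits: p1=1, p2=0, p3=1

1011010


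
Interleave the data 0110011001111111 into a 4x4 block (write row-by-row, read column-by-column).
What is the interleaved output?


Matrix:
  0110
  0110
  0111
  1111
Read columns: 0001111111110011

0001111111110011


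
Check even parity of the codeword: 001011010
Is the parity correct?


Number of 1s: 4

Yes, parity is correct (4 ones)


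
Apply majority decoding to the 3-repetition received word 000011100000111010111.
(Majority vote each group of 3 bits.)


Groups: 000, 011, 100, 000, 111, 010, 111
Majority votes: 0100101

0100101


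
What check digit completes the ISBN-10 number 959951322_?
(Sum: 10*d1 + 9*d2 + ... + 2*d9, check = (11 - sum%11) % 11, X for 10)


Weighted sum: 327
327 mod 11 = 8

Check digit: 3


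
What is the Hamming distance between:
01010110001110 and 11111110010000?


XOR: 10101000011110
Count of 1s: 7

7


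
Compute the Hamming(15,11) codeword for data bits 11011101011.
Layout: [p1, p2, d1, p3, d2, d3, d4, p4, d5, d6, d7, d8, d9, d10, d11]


Parity bits: p1=1, p2=1, p3=1, p4=1

111110111101011


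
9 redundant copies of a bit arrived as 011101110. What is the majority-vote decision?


Ones: 6 out of 9
Threshold: 5

1 (6/9 voted 1)


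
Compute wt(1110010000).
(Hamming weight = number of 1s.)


Counting 1s in 1110010000

4


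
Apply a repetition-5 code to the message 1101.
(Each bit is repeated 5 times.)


Each bit -> 5 copies

11111111110000011111


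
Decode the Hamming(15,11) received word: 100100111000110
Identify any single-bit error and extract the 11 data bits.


Syndrome = 0: no error detected

Data: 00011000110 (no errors)


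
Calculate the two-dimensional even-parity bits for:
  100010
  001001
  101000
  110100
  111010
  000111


Row parities: 000101
Column parities: 001010

Row P: 000101, Col P: 001010, Corner: 0


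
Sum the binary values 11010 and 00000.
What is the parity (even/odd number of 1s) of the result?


11010 = 26
00000 = 0
Sum = 26 = 11010
1s count = 3

odd parity (3 ones in 11010)


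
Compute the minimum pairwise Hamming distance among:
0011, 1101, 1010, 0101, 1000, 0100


Comparing all pairs, minimum distance: 1
Can detect 0 errors, correct 0 errors

1


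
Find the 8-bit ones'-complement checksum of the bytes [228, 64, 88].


Sum = 380 mod 256 = 124
Complement = 131

131


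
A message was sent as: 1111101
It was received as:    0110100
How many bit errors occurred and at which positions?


XOR: 1001001

3 error(s) at position(s): 0, 3, 6


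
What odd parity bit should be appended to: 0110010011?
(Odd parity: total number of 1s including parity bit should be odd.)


Number of 1s in data: 5
Parity bit: 0

0


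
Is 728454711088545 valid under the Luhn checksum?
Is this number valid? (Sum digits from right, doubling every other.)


Luhn sum = 83
83 mod 10 = 3

Invalid (Luhn sum mod 10 = 3)


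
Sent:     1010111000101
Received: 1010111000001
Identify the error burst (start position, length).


XOR: 0000000000100

Burst at position 10, length 1


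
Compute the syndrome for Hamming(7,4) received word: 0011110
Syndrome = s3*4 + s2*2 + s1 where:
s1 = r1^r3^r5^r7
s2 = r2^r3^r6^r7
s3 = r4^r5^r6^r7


s1=0, s2=0, s3=1

Syndrome = 4 (error at position 4)


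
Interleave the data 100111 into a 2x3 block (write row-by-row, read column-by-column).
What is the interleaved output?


Matrix:
  100
  111
Read columns: 110101

110101


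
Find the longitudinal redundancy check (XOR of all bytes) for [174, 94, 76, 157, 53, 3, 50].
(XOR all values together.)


XOR chain: 174 ^ 94 ^ 76 ^ 157 ^ 53 ^ 3 ^ 50 = 37

37


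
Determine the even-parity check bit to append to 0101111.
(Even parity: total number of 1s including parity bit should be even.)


Number of 1s in data: 5
Parity bit: 1

1


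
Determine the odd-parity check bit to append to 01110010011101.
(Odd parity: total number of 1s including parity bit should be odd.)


Number of 1s in data: 8
Parity bit: 1

1


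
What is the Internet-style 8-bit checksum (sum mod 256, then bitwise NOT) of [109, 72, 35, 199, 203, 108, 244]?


Sum = 970 mod 256 = 202
Complement = 53

53


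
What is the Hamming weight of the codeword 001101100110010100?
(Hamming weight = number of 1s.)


Counting 1s in 001101100110010100

8


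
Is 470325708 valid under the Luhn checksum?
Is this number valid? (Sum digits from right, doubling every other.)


Luhn sum = 33
33 mod 10 = 3

Invalid (Luhn sum mod 10 = 3)


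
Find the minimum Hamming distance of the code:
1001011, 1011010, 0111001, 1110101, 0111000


Comparing all pairs, minimum distance: 1
Can detect 0 errors, correct 0 errors

1


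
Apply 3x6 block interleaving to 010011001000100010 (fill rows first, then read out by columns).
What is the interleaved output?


Matrix:
  010011
  001000
  100010
Read columns: 001100010000101100

001100010000101100


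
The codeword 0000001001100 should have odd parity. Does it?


Number of 1s: 3

Yes, parity is correct (3 ones)


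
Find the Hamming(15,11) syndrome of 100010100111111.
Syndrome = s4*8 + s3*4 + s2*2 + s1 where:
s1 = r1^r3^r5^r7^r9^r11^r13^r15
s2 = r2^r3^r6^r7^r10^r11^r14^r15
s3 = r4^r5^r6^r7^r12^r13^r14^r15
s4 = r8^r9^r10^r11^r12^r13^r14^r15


s1=0, s2=1, s3=0, s4=0

Syndrome = 2 (error at position 2)


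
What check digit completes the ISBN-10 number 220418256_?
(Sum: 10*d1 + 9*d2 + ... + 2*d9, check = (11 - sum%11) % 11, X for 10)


Weighted sum: 147
147 mod 11 = 4

Check digit: 7


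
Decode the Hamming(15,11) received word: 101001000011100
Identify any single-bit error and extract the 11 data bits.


Syndrome = 14: error at position 14

Data: 10100011110 (corrected bit 14)


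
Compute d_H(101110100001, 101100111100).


XOR: 000010011101
Count of 1s: 5

5


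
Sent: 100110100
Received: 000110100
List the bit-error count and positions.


XOR: 100000000

1 error(s) at position(s): 0


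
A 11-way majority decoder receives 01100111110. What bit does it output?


Ones: 7 out of 11
Threshold: 6

1 (7/11 voted 1)


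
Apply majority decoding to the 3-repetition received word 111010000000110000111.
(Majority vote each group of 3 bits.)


Groups: 111, 010, 000, 000, 110, 000, 111
Majority votes: 1000101

1000101


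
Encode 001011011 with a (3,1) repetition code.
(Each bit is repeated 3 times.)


Each bit -> 3 copies

000000111000111111000111111


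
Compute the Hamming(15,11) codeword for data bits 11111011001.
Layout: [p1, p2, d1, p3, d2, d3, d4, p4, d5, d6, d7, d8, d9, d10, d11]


Parity bits: p1=0, p2=1, p3=1, p4=0

011111101011001


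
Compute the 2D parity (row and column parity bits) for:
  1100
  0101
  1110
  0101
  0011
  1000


Row parities: 001001
Column parities: 1001

Row P: 001001, Col P: 1001, Corner: 0


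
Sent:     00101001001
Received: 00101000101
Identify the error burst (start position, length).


XOR: 00000001100

Burst at position 7, length 2


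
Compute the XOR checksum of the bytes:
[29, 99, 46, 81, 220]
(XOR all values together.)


XOR chain: 29 ^ 99 ^ 46 ^ 81 ^ 220 = 221

221


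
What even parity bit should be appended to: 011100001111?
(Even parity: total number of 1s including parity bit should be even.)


Number of 1s in data: 7
Parity bit: 1

1


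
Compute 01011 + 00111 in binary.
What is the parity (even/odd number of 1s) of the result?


01011 = 11
00111 = 7
Sum = 18 = 10010
1s count = 2

even parity (2 ones in 10010)


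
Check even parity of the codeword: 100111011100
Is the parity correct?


Number of 1s: 7

No, parity error (7 ones)


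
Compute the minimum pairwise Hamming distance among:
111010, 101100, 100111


Comparing all pairs, minimum distance: 3
Can detect 2 errors, correct 1 errors

3


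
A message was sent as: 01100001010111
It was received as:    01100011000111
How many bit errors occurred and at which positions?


XOR: 00000010010000

2 error(s) at position(s): 6, 9


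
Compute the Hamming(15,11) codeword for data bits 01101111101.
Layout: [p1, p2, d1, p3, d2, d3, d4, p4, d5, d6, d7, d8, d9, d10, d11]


Parity bits: p1=1, p2=0, p3=1, p4=0

100111001111101


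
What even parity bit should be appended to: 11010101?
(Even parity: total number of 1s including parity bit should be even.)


Number of 1s in data: 5
Parity bit: 1

1


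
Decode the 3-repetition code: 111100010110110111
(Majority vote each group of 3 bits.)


Groups: 111, 100, 010, 110, 110, 111
Majority votes: 100111

100111


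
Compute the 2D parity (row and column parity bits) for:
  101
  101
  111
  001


Row parities: 0011
Column parities: 110

Row P: 0011, Col P: 110, Corner: 0


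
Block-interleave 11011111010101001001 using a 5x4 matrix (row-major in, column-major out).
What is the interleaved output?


Matrix:
  1101
  1111
  0101
  0100
  1001
Read columns: 11001111100100011101

11001111100100011101


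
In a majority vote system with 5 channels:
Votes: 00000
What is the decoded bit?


Ones: 0 out of 5
Threshold: 3

0 (0/5 voted 1)


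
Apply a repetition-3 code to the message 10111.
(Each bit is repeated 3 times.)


Each bit -> 3 copies

111000111111111


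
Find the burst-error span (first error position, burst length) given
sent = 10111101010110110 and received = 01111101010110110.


XOR: 11000000000000000

Burst at position 0, length 2


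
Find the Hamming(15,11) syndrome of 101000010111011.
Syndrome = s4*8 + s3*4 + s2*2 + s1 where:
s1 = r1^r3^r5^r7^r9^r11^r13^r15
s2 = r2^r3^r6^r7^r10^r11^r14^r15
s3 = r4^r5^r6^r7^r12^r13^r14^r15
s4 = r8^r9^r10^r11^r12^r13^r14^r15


s1=0, s2=1, s3=1, s4=0

Syndrome = 6 (error at position 6)


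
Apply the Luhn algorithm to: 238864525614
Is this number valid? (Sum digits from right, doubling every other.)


Luhn sum = 45
45 mod 10 = 5

Invalid (Luhn sum mod 10 = 5)


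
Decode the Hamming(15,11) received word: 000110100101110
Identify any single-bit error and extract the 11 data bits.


Syndrome = 3: error at position 3

Data: 11010101110 (corrected bit 3)


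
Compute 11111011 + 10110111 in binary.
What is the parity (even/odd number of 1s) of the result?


11111011 = 251
10110111 = 183
Sum = 434 = 110110010
1s count = 5

odd parity (5 ones in 110110010)


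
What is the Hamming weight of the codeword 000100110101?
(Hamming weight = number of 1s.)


Counting 1s in 000100110101

5


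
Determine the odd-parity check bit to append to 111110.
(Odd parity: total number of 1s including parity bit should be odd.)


Number of 1s in data: 5
Parity bit: 0

0


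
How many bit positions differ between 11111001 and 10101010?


XOR: 01010011
Count of 1s: 4

4


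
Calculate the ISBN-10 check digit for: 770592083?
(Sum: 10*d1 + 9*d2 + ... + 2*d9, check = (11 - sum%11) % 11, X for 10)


Weighted sum: 262
262 mod 11 = 9

Check digit: 2


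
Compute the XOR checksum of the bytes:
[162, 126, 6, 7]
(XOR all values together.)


XOR chain: 162 ^ 126 ^ 6 ^ 7 = 221

221


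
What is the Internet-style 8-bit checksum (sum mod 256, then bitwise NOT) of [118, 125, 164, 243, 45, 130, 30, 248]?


Sum = 1103 mod 256 = 79
Complement = 176

176


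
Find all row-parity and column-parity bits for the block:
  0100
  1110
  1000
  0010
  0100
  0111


Row parities: 111111
Column parities: 0011

Row P: 111111, Col P: 0011, Corner: 0


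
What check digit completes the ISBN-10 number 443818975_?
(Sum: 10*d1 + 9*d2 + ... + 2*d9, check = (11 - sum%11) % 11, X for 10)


Weighted sum: 269
269 mod 11 = 5

Check digit: 6


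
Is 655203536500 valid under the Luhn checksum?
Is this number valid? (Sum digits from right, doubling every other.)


Luhn sum = 26
26 mod 10 = 6

Invalid (Luhn sum mod 10 = 6)


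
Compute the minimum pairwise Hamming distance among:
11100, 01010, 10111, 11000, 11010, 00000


Comparing all pairs, minimum distance: 1
Can detect 0 errors, correct 0 errors

1


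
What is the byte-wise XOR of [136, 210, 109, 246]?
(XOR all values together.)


XOR chain: 136 ^ 210 ^ 109 ^ 246 = 193

193


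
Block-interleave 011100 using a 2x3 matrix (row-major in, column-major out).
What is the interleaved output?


Matrix:
  011
  100
Read columns: 011010

011010


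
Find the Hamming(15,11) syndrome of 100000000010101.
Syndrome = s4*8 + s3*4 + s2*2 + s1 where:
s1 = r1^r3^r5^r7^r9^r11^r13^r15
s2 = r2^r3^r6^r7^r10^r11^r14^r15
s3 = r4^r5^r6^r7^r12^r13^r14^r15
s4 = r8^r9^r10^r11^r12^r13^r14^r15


s1=0, s2=0, s3=0, s4=1

Syndrome = 8 (error at position 8)


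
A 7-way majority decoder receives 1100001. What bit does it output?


Ones: 3 out of 7
Threshold: 4

0 (3/7 voted 1)


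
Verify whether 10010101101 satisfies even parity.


Number of 1s: 6

Yes, parity is correct (6 ones)


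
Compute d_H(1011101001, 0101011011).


XOR: 1110110010
Count of 1s: 6

6


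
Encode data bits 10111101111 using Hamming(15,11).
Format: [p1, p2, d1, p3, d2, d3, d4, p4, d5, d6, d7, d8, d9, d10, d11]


Parity bits: p1=1, p2=0, p3=0, p4=0

101001101101111


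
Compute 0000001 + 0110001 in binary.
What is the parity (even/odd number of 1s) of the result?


0000001 = 1
0110001 = 49
Sum = 50 = 110010
1s count = 3

odd parity (3 ones in 110010)


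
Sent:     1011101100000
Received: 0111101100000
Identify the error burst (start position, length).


XOR: 1100000000000

Burst at position 0, length 2


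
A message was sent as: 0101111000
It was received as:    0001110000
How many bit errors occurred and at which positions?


XOR: 0100001000

2 error(s) at position(s): 1, 6


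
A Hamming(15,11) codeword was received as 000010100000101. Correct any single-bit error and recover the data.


Syndrome = 0: no error detected

Data: 01010000101 (no errors)


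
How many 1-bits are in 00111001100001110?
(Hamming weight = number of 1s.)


Counting 1s in 00111001100001110

8


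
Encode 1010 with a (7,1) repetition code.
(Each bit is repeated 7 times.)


Each bit -> 7 copies

1111111000000011111110000000


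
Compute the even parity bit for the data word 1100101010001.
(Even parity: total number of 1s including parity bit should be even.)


Number of 1s in data: 6
Parity bit: 0

0


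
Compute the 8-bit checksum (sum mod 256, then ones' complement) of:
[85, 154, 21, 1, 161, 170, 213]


Sum = 805 mod 256 = 37
Complement = 218

218


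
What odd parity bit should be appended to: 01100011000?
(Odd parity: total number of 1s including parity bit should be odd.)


Number of 1s in data: 4
Parity bit: 1

1


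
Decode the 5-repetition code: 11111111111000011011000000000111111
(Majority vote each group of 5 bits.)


Groups: 11111, 11111, 10000, 11011, 00000, 00001, 11111
Majority votes: 1101001

1101001


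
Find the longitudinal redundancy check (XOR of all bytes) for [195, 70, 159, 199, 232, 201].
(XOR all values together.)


XOR chain: 195 ^ 70 ^ 159 ^ 199 ^ 232 ^ 201 = 252

252


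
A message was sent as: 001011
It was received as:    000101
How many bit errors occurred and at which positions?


XOR: 001110

3 error(s) at position(s): 2, 3, 4


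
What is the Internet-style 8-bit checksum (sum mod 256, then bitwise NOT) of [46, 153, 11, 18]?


Sum = 228 mod 256 = 228
Complement = 27

27
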